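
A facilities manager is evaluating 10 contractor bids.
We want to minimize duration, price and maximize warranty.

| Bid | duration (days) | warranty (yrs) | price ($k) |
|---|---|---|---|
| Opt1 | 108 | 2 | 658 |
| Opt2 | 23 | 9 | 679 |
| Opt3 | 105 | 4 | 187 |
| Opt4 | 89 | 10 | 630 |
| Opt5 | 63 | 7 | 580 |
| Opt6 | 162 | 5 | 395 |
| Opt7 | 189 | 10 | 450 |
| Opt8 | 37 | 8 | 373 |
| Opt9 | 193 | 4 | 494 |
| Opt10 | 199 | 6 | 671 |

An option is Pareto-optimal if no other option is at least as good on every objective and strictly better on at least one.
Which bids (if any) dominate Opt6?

Opt8: duration 37≤162, warranty 8≥5, price 373≤395 — dominates Opt6.
Others (Opt1, Opt2, Opt3, Opt4, Opt5, Opt7, Opt9, Opt10) are each worse than Opt6 on at least one objective.

Opt8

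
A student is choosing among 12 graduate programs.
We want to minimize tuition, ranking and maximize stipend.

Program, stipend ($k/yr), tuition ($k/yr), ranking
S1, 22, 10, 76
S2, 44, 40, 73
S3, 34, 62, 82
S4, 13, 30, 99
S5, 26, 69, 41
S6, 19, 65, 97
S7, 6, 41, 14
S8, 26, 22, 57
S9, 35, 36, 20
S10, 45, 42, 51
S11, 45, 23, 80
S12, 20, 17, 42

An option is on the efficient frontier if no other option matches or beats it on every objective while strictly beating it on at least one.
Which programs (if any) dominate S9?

S1: worse on stipend (22 vs 35).
S2: worse on tuition (40 vs 36).
S3: worse on stipend (34 vs 35).
S4: worse on stipend (13 vs 35).
S5: worse on stipend (26 vs 35).
S6: worse on stipend (19 vs 35).
S7: worse on stipend (6 vs 35).
S8: worse on stipend (26 vs 35).
S10: worse on tuition (42 vs 36).
S11: worse on ranking (80 vs 20).
S12: worse on stipend (20 vs 35).
No option dominates S9.

none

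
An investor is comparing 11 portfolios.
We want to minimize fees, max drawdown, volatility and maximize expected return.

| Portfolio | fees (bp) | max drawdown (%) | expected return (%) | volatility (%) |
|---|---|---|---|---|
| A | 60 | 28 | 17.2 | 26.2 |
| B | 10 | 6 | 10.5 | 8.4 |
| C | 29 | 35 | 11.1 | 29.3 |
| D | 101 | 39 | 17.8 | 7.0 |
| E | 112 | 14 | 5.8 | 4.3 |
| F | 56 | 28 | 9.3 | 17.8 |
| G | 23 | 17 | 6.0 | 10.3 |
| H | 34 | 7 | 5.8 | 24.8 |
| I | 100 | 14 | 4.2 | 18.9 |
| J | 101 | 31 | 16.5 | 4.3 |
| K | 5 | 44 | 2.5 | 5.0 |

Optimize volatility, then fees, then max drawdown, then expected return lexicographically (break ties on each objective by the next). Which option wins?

J

First minimize volatility: best is 4.3, kept {E, J}.
Then minimize fees: best is 101, kept {J}.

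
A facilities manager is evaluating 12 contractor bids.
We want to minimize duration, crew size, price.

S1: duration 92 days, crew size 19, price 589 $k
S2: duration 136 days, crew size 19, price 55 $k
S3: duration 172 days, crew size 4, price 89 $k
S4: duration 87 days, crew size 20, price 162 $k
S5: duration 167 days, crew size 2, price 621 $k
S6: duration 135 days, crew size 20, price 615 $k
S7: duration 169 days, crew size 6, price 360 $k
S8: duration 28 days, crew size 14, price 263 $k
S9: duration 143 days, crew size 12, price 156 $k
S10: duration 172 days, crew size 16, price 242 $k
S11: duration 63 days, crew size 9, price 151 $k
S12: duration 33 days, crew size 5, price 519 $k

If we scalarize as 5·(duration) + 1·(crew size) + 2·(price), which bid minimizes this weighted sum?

S1: 5·92 + 1·19 + 2·589 = 1657
S2: 5·136 + 1·19 + 2·55 = 809
S3: 5·172 + 1·4 + 2·89 = 1042
S4: 5·87 + 1·20 + 2·162 = 779
S5: 5·167 + 1·2 + 2·621 = 2079
S6: 5·135 + 1·20 + 2·615 = 1925
S7: 5·169 + 1·6 + 2·360 = 1571
S8: 5·28 + 1·14 + 2·263 = 680
S9: 5·143 + 1·12 + 2·156 = 1039
S10: 5·172 + 1·16 + 2·242 = 1360
S11: 5·63 + 1·9 + 2·151 = 626
S12: 5·33 + 1·5 + 2·519 = 1208
Lowest: S11 at 626.

S11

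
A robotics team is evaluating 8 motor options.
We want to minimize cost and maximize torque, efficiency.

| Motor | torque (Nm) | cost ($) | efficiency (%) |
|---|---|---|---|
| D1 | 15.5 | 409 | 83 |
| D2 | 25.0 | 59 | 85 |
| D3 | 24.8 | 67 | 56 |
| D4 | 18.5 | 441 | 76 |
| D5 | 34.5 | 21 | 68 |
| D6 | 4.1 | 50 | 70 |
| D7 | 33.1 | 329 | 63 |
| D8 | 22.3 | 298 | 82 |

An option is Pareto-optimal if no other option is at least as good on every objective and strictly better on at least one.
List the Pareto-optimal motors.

D1: dominated by D2 (torque 25.0≥15.5, cost 59≤409, efficiency 85≥83).
D2: not dominated (best efficiency).
D3: dominated by D2 (torque 25.0≥24.8, cost 59≤67, efficiency 85≥56).
D4: dominated by D2 (torque 25.0≥18.5, cost 59≤441, efficiency 85≥76).
D5: not dominated (best torque).
D6: not dominated.
D7: dominated by D5 (torque 34.5≥33.1, cost 21≤329, efficiency 68≥63).
D8: dominated by D2 (torque 25.0≥22.3, cost 59≤298, efficiency 85≥82).

D2, D5, D6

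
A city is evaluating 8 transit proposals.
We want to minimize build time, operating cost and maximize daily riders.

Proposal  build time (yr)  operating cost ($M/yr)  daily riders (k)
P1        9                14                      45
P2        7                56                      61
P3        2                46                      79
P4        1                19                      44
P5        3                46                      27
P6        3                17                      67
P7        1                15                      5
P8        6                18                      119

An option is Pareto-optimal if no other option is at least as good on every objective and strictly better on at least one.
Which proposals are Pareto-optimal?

P1: not dominated (best operating cost).
P2: dominated by P3 (build time 2≤7, operating cost 46≤56, daily riders 79≥61).
P3: not dominated.
P4: not dominated.
P5: dominated by P3 (build time 2≤3, operating cost 46≤46, daily riders 79≥27).
P6: not dominated.
P7: not dominated.
P8: not dominated (best daily riders).

P1, P3, P4, P6, P7, P8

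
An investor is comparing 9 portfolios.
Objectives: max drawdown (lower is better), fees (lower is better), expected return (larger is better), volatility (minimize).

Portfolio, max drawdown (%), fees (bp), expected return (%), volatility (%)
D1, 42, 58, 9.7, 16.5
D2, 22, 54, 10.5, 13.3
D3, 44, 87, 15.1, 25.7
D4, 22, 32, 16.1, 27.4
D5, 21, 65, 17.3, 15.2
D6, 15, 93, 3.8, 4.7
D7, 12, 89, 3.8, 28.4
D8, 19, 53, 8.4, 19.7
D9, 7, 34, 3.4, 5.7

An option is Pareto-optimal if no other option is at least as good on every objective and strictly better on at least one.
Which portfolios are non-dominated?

D1: dominated by D2 (max drawdown 22≤42, fees 54≤58, expected return 10.5≥9.7, volatility 13.3≤16.5).
D2: not dominated.
D3: dominated by D5 (max drawdown 21≤44, fees 65≤87, expected return 17.3≥15.1, volatility 15.2≤25.7).
D4: not dominated (best fees).
D5: not dominated (best expected return).
D6: not dominated (best volatility).
D7: not dominated.
D8: not dominated.
D9: not dominated (best max drawdown).

D2, D4, D5, D6, D7, D8, D9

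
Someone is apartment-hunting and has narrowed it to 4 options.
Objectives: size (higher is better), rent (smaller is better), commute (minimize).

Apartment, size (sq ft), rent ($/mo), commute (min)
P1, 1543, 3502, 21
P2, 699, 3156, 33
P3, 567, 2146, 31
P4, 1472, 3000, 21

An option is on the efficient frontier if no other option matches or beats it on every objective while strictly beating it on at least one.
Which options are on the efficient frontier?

P1, P3, P4

P1: not dominated (best size).
P2: dominated by P4 (size 1472≥699, rent 3000≤3156, commute 21≤33).
P3: not dominated (best rent).
P4: not dominated.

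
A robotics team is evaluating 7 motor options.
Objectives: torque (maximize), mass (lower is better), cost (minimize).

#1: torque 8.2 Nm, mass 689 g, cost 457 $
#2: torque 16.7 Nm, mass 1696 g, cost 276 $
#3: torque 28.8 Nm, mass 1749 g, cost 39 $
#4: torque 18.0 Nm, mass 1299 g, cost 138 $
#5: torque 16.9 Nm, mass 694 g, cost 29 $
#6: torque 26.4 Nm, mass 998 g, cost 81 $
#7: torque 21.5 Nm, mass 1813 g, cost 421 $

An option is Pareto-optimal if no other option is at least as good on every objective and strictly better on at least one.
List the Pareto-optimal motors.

#1, #3, #5, #6

#1: not dominated (best mass).
#2: dominated by #4 (torque 18.0≥16.7, mass 1299≤1696, cost 138≤276).
#3: not dominated (best torque).
#4: dominated by #6 (torque 26.4≥18.0, mass 998≤1299, cost 81≤138).
#5: not dominated (best cost).
#6: not dominated.
#7: dominated by #3 (torque 28.8≥21.5, mass 1749≤1813, cost 39≤421).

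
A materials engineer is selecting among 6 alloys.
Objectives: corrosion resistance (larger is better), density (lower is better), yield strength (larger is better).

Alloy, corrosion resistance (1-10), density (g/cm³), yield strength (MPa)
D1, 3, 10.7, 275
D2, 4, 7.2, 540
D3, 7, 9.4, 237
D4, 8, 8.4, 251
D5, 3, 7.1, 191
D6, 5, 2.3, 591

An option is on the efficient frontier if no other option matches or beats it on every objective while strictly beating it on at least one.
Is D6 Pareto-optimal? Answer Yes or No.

Yes

D1: worse on corrosion resistance (3 vs 5).
D2: worse on corrosion resistance (4 vs 5).
D3: worse on density (9.4 vs 2.3).
D4: worse on density (8.4 vs 2.3).
D5: worse on corrosion resistance (3 vs 5).
No option is at least as good as D6 on every objective and strictly better on one.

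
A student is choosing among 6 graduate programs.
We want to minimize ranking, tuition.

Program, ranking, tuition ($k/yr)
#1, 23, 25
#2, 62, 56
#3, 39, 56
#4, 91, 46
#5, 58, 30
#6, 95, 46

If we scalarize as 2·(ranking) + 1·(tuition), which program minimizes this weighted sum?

#1

#1: 2·23 + 1·25 = 71
#2: 2·62 + 1·56 = 180
#3: 2·39 + 1·56 = 134
#4: 2·91 + 1·46 = 228
#5: 2·58 + 1·30 = 146
#6: 2·95 + 1·46 = 236
Lowest: #1 at 71.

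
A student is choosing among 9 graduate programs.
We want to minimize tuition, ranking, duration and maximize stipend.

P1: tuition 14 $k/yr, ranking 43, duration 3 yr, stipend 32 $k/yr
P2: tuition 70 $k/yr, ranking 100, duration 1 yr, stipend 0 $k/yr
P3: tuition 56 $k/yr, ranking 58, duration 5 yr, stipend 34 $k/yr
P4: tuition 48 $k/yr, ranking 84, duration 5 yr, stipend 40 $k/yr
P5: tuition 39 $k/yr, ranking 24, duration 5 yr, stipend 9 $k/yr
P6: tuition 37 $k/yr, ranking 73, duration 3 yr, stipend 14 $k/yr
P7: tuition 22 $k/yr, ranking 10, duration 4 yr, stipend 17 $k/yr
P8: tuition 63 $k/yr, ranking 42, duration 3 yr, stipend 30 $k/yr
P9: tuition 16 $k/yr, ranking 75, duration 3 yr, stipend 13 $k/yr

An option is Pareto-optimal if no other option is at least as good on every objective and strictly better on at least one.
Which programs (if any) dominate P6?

P1

P1: tuition 14≤37, ranking 43≤73, duration 3≤3, stipend 32≥14 — dominates P6.
Others (P2, P3, P4, P5, P7, P8, P9) are each worse than P6 on at least one objective.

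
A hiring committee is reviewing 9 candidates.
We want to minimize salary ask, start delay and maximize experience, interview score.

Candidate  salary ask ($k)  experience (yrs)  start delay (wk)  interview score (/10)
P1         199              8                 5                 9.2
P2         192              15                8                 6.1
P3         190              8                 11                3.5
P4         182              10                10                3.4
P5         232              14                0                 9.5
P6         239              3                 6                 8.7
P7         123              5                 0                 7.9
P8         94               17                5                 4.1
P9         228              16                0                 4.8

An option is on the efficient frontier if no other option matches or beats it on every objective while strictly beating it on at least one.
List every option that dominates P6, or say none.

P1, P5

P1: salary ask 199≤239, experience 8≥3, start delay 5≤6, interview score 9.2≥8.7 — dominates P6.
P5: salary ask 232≤239, experience 14≥3, start delay 0≤6, interview score 9.5≥8.7 — dominates P6.
Others (P2, P3, P4, P7, P8, P9) are each worse than P6 on at least one objective.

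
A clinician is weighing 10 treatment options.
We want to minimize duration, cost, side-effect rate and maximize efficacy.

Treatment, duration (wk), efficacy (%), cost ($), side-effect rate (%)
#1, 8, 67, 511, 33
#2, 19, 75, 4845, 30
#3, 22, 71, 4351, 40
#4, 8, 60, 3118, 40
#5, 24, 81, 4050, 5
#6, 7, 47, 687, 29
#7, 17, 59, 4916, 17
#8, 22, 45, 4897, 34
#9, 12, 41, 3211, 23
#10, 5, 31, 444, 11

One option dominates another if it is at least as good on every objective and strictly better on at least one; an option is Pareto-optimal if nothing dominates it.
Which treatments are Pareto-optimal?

#1, #2, #3, #5, #6, #7, #9, #10

#1: not dominated.
#2: not dominated.
#3: not dominated.
#4: dominated by #1 (duration 8≤8, efficacy 67≥60, cost 511≤3118, side-effect rate 33≤40).
#5: not dominated (best efficacy).
#6: not dominated.
#7: not dominated.
#8: dominated by #1 (duration 8≤22, efficacy 67≥45, cost 511≤4897, side-effect rate 33≤34).
#9: not dominated.
#10: not dominated (best duration).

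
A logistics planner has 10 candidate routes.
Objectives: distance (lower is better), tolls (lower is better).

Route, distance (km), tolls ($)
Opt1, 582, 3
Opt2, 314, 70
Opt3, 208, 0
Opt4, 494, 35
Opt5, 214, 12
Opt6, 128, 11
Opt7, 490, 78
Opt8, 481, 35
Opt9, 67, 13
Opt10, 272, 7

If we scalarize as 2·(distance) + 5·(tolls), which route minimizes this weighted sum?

Opt1: 2·582 + 5·3 = 1179
Opt2: 2·314 + 5·70 = 978
Opt3: 2·208 + 5·0 = 416
Opt4: 2·494 + 5·35 = 1163
Opt5: 2·214 + 5·12 = 488
Opt6: 2·128 + 5·11 = 311
Opt7: 2·490 + 5·78 = 1370
Opt8: 2·481 + 5·35 = 1137
Opt9: 2·67 + 5·13 = 199
Opt10: 2·272 + 5·7 = 579
Lowest: Opt9 at 199.

Opt9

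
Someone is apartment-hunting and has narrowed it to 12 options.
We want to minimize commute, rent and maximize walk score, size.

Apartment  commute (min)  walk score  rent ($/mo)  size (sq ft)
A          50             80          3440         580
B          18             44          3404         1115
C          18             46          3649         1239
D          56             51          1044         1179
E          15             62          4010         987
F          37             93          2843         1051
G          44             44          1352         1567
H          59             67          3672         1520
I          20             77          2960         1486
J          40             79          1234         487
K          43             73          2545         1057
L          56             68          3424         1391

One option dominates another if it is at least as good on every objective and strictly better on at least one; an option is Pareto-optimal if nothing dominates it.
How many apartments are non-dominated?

10

A: dominated by F (commute 37≤50, walk score 93≥80, rent 2843≤3440, size 1051≥580).
B: not dominated.
C: not dominated.
D: not dominated (best rent).
E: not dominated (best commute).
F: not dominated (best walk score).
G: not dominated (best size).
H: not dominated.
I: not dominated.
J: not dominated.
K: not dominated.
L: dominated by I (commute 20≤56, walk score 77≥68, rent 2960≤3424, size 1486≥1391).
Pareto-optimal: B, C, D, E, F, G, H, I, J, K → 10.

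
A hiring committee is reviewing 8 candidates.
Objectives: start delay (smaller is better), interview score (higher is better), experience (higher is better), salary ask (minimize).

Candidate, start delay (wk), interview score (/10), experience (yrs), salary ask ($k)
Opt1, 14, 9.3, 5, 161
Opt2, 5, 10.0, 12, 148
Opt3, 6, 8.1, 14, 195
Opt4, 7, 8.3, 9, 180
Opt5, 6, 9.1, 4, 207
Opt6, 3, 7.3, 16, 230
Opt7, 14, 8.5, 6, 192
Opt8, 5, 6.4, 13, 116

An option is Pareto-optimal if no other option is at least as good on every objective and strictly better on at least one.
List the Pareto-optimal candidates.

Opt2, Opt3, Opt6, Opt8

Opt1: dominated by Opt2 (start delay 5≤14, interview score 10.0≥9.3, experience 12≥5, salary ask 148≤161).
Opt2: not dominated (best interview score).
Opt3: not dominated.
Opt4: dominated by Opt2 (start delay 5≤7, interview score 10.0≥8.3, experience 12≥9, salary ask 148≤180).
Opt5: dominated by Opt2 (start delay 5≤6, interview score 10.0≥9.1, experience 12≥4, salary ask 148≤207).
Opt6: not dominated (best start delay).
Opt7: dominated by Opt2 (start delay 5≤14, interview score 10.0≥8.5, experience 12≥6, salary ask 148≤192).
Opt8: not dominated (best salary ask).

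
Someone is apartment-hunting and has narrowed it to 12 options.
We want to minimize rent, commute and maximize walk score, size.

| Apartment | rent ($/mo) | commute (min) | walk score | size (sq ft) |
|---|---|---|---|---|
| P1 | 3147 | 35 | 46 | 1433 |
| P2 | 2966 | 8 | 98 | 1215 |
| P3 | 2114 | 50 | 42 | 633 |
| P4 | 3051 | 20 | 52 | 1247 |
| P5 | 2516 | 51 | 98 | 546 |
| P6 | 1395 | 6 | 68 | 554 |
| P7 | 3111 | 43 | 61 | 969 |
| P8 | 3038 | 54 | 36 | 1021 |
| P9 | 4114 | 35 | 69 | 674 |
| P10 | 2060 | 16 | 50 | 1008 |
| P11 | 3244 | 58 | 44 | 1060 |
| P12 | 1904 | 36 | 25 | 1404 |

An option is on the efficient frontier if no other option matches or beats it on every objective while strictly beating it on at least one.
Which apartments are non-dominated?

P1, P2, P4, P5, P6, P10, P12

P1: not dominated (best size).
P2: not dominated.
P3: dominated by P10 (rent 2060≤2114, commute 16≤50, walk score 50≥42, size 1008≥633).
P4: not dominated.
P5: not dominated.
P6: not dominated (best rent).
P7: dominated by P2 (rent 2966≤3111, commute 8≤43, walk score 98≥61, size 1215≥969).
P8: dominated by P2 (rent 2966≤3038, commute 8≤54, walk score 98≥36, size 1215≥1021).
P9: dominated by P2 (rent 2966≤4114, commute 8≤35, walk score 98≥69, size 1215≥674).
P10: not dominated.
P11: dominated by P1 (rent 3147≤3244, commute 35≤58, walk score 46≥44, size 1433≥1060).
P12: not dominated.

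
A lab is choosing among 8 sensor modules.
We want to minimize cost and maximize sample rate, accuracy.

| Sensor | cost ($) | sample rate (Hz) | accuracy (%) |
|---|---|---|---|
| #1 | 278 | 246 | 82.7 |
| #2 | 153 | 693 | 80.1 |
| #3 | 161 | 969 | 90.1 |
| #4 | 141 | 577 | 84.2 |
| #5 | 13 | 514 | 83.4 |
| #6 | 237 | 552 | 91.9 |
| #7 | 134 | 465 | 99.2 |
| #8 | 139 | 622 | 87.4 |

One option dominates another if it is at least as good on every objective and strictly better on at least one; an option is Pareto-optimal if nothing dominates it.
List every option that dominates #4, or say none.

#8: cost 139≤141, sample rate 622≥577, accuracy 87.4≥84.2 — dominates #4.
Others (#1, #2, #3, #5, #6, #7) are each worse than #4 on at least one objective.

#8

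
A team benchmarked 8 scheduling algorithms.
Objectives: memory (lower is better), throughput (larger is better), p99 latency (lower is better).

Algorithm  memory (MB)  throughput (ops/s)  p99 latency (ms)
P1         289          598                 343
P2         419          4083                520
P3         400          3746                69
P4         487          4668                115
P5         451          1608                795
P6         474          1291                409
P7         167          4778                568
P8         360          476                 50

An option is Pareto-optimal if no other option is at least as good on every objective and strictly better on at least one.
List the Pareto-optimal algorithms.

P1: not dominated.
P2: not dominated.
P3: not dominated.
P4: not dominated.
P5: dominated by P2 (memory 419≤451, throughput 4083≥1608, p99 latency 520≤795).
P6: dominated by P3 (memory 400≤474, throughput 3746≥1291, p99 latency 69≤409).
P7: not dominated (best memory).
P8: not dominated (best p99 latency).

P1, P2, P3, P4, P7, P8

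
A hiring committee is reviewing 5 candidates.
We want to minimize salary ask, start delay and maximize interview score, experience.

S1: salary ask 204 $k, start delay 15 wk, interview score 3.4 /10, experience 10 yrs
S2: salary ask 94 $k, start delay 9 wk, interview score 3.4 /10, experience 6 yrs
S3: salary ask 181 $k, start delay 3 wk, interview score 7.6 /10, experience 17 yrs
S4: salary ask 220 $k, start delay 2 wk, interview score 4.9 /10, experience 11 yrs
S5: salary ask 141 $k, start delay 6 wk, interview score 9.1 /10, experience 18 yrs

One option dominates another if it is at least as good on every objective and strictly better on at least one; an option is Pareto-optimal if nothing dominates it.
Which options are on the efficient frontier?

S1: dominated by S3 (salary ask 181≤204, start delay 3≤15, interview score 7.6≥3.4, experience 17≥10).
S2: not dominated (best salary ask).
S3: not dominated.
S4: not dominated (best start delay).
S5: not dominated (best interview score).

S2, S3, S4, S5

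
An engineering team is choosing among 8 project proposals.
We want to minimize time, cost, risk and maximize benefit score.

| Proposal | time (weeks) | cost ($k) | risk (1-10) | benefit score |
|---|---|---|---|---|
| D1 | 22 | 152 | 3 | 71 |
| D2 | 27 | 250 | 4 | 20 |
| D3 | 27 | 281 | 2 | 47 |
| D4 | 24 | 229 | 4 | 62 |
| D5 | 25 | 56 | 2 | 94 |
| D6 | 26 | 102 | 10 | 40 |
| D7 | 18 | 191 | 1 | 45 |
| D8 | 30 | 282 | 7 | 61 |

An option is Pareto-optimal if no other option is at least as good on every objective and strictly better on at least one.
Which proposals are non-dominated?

D1: not dominated.
D2: dominated by D1 (time 22≤27, cost 152≤250, risk 3≤4, benefit score 71≥20).
D3: dominated by D5 (time 25≤27, cost 56≤281, risk 2≤2, benefit score 94≥47).
D4: dominated by D1 (time 22≤24, cost 152≤229, risk 3≤4, benefit score 71≥62).
D5: not dominated (best cost).
D6: dominated by D5 (time 25≤26, cost 56≤102, risk 2≤10, benefit score 94≥40).
D7: not dominated (best time).
D8: dominated by D1 (time 22≤30, cost 152≤282, risk 3≤7, benefit score 71≥61).

D1, D5, D7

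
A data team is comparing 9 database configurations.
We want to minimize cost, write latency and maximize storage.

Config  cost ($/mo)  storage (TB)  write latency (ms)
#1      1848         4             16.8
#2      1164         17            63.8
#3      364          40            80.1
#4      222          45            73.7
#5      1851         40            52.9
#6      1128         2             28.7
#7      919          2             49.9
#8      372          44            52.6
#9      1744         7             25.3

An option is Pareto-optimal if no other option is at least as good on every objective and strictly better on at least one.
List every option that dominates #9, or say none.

none

#1: worse on cost (1848 vs 1744).
#2: worse on write latency (63.8 vs 25.3).
#3: worse on write latency (80.1 vs 25.3).
#4: worse on write latency (73.7 vs 25.3).
#5: worse on cost (1851 vs 1744).
#6: worse on storage (2 vs 7).
#7: worse on storage (2 vs 7).
#8: worse on write latency (52.6 vs 25.3).
No option dominates #9.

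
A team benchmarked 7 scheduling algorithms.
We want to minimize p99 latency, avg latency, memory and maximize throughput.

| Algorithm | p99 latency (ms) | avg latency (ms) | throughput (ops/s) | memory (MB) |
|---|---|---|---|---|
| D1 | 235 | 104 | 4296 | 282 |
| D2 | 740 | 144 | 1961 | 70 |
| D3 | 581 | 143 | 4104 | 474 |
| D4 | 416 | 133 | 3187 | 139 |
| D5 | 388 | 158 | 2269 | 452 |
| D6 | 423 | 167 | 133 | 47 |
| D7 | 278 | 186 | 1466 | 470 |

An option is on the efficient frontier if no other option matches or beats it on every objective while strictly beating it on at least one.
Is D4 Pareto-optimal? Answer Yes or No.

D1: worse on memory (282 vs 139).
D2: worse on p99 latency (740 vs 416).
D3: worse on p99 latency (581 vs 416).
D5: worse on avg latency (158 vs 133).
D6: worse on p99 latency (423 vs 416).
D7: worse on avg latency (186 vs 133).
No option is at least as good as D4 on every objective and strictly better on one.

Yes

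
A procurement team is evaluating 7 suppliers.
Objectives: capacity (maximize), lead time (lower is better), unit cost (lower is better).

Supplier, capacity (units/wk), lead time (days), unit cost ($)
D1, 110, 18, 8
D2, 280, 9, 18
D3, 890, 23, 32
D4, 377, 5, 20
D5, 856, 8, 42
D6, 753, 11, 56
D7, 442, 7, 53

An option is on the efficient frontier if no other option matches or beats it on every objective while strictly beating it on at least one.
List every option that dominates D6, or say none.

D5

D5: capacity 856≥753, lead time 8≤11, unit cost 42≤56 — dominates D6.
Others (D1, D2, D3, D4, D7) are each worse than D6 on at least one objective.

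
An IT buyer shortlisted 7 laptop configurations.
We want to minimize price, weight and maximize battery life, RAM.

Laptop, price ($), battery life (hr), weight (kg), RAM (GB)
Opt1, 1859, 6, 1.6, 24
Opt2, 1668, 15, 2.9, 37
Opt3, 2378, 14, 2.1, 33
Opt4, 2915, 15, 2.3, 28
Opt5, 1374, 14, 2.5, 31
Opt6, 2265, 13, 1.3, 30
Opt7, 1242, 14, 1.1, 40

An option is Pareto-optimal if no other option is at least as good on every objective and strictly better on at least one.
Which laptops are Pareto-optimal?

Opt1: dominated by Opt7 (price 1242≤1859, battery life 14≥6, weight 1.1≤1.6, RAM 40≥24).
Opt2: not dominated.
Opt3: dominated by Opt7 (price 1242≤2378, battery life 14≥14, weight 1.1≤2.1, RAM 40≥33).
Opt4: not dominated.
Opt5: dominated by Opt7 (price 1242≤1374, battery life 14≥14, weight 1.1≤2.5, RAM 40≥31).
Opt6: dominated by Opt7 (price 1242≤2265, battery life 14≥13, weight 1.1≤1.3, RAM 40≥30).
Opt7: not dominated (best price).

Opt2, Opt4, Opt7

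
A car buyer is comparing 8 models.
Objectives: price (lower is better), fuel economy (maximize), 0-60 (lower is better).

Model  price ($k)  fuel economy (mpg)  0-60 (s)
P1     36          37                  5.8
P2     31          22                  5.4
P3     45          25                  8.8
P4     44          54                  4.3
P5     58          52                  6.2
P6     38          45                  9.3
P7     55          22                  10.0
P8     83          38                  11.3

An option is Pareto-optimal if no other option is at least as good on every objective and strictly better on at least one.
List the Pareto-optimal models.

P1: not dominated.
P2: not dominated (best price).
P3: dominated by P1 (price 36≤45, fuel economy 37≥25, 0-60 5.8≤8.8).
P4: not dominated (best fuel economy).
P5: dominated by P4 (price 44≤58, fuel economy 54≥52, 0-60 4.3≤6.2).
P6: not dominated.
P7: dominated by P1 (price 36≤55, fuel economy 37≥22, 0-60 5.8≤10.0).
P8: dominated by P4 (price 44≤83, fuel economy 54≥38, 0-60 4.3≤11.3).

P1, P2, P4, P6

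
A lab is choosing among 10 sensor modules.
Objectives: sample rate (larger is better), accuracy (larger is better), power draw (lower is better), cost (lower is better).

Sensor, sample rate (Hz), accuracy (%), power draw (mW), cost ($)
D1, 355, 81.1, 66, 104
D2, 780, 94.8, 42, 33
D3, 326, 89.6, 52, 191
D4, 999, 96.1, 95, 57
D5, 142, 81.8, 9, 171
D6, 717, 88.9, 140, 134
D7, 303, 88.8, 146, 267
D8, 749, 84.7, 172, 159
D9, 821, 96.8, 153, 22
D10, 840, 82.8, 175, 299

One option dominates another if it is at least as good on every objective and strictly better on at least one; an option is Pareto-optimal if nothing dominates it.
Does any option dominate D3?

Yes

D2 vs D3: sample rate 780≥326, accuracy 94.8≥89.6, power draw 42≤52, cost 33≤191 — D2 is at least as good on every objective and strictly better on at least one, so D2 dominates D3.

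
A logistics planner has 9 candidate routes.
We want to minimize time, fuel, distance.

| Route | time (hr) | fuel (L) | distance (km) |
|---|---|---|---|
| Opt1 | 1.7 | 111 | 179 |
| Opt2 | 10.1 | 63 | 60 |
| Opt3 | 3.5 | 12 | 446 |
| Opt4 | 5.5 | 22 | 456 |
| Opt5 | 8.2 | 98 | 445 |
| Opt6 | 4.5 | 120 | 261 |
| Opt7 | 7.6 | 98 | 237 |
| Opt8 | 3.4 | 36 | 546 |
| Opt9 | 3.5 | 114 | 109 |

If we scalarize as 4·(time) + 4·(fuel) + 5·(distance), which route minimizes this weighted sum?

Opt1: 4·1.7 + 4·111 + 5·179 = 1345.8
Opt2: 4·10.1 + 4·63 + 5·60 = 592.4
Opt3: 4·3.5 + 4·12 + 5·446 = 2292.0
Opt4: 4·5.5 + 4·22 + 5·456 = 2390.0
Opt5: 4·8.2 + 4·98 + 5·445 = 2649.8
Opt6: 4·4.5 + 4·120 + 5·261 = 1803.0
Opt7: 4·7.6 + 4·98 + 5·237 = 1607.4
Opt8: 4·3.4 + 4·36 + 5·546 = 2887.6
Opt9: 4·3.5 + 4·114 + 5·109 = 1015.0
Lowest: Opt2 at 592.4.

Opt2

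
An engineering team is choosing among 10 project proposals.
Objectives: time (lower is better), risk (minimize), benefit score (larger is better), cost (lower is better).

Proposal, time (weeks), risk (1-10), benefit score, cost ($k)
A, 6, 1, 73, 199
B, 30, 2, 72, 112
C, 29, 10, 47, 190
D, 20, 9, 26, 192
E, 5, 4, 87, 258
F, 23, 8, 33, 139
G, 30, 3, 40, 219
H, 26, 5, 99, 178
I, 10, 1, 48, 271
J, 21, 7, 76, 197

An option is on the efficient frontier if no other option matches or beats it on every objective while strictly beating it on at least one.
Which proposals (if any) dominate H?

A: worse on benefit score (73 vs 99).
B: worse on time (30 vs 26).
C: worse on time (29 vs 26).
D: worse on risk (9 vs 5).
E: worse on benefit score (87 vs 99).
F: worse on risk (8 vs 5).
G: worse on time (30 vs 26).
I: worse on benefit score (48 vs 99).
J: worse on risk (7 vs 5).
No option dominates H.

none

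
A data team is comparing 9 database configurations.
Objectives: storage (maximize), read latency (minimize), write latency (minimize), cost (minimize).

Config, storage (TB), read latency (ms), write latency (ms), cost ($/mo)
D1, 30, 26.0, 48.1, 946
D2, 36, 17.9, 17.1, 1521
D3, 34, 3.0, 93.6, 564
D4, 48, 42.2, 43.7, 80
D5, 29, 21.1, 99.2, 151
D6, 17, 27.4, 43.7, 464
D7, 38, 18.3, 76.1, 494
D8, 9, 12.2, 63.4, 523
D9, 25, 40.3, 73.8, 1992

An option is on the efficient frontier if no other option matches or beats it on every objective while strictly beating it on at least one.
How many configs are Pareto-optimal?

D1: not dominated.
D2: not dominated (best write latency).
D3: not dominated (best read latency).
D4: not dominated (best storage).
D5: not dominated.
D6: not dominated.
D7: not dominated.
D8: not dominated.
D9: dominated by D1 (storage 30≥25, read latency 26.0≤40.3, write latency 48.1≤73.8, cost 946≤1992).
Pareto-optimal: D1, D2, D3, D4, D5, D6, D7, D8 → 8.

8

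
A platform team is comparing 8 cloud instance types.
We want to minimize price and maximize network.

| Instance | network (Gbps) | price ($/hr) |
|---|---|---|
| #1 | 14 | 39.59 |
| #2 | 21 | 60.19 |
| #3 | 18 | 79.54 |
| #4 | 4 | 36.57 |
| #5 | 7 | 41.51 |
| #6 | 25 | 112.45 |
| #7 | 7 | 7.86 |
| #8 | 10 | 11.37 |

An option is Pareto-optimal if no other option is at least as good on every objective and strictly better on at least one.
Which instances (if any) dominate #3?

#2

#2: network 21≥18, price 60.19≤79.54 — dominates #3.
Others (#1, #4, #5, #6, #7, #8) are each worse than #3 on at least one objective.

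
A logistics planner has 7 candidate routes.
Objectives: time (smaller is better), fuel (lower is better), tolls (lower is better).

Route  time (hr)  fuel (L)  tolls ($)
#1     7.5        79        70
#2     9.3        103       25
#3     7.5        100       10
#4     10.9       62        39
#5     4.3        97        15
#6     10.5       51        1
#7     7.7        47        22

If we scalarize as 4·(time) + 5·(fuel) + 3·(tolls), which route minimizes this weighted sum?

#1: 4·7.5 + 5·79 + 3·70 = 635.0
#2: 4·9.3 + 5·103 + 3·25 = 627.2
#3: 4·7.5 + 5·100 + 3·10 = 560.0
#4: 4·10.9 + 5·62 + 3·39 = 470.6
#5: 4·4.3 + 5·97 + 3·15 = 547.2
#6: 4·10.5 + 5·51 + 3·1 = 300.0
#7: 4·7.7 + 5·47 + 3·22 = 331.8
Lowest: #6 at 300.0.

#6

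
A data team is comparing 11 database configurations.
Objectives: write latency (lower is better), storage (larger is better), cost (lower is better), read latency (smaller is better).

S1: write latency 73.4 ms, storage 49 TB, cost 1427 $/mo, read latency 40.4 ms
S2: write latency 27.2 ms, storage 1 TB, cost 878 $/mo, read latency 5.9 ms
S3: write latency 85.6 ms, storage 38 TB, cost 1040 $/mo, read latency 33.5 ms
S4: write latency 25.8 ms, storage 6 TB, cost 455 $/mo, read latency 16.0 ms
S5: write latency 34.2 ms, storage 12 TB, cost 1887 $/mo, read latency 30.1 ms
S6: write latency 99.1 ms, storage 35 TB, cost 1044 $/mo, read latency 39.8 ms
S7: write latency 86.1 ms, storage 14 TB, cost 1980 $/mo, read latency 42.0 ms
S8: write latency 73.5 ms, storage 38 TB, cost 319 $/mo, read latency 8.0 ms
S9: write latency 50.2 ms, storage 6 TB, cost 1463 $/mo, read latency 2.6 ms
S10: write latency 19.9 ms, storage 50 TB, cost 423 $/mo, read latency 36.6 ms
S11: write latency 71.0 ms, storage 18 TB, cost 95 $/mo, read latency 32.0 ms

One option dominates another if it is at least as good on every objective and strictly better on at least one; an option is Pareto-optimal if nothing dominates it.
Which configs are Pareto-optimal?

S2, S4, S5, S8, S9, S10, S11

S1: dominated by S10 (write latency 19.9≤73.4, storage 50≥49, cost 423≤1427, read latency 36.6≤40.4).
S2: not dominated.
S3: dominated by S8 (write latency 73.5≤85.6, storage 38≥38, cost 319≤1040, read latency 8.0≤33.5).
S4: not dominated.
S5: not dominated.
S6: dominated by S3 (write latency 85.6≤99.1, storage 38≥35, cost 1040≤1044, read latency 33.5≤39.8).
S7: dominated by S1 (write latency 73.4≤86.1, storage 49≥14, cost 1427≤1980, read latency 40.4≤42.0).
S8: not dominated.
S9: not dominated (best read latency).
S10: not dominated (best write latency).
S11: not dominated (best cost).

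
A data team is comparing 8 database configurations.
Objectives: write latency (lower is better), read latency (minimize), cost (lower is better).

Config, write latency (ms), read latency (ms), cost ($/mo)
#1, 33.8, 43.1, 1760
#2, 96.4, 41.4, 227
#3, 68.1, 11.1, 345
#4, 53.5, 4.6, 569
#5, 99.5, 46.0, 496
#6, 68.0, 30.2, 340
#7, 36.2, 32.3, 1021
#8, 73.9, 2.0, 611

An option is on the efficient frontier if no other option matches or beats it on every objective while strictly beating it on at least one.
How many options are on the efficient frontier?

#1: not dominated (best write latency).
#2: not dominated (best cost).
#3: not dominated.
#4: not dominated.
#5: dominated by #2 (write latency 96.4≤99.5, read latency 41.4≤46.0, cost 227≤496).
#6: not dominated.
#7: not dominated.
#8: not dominated (best read latency).
Pareto-optimal: #1, #2, #3, #4, #6, #7, #8 → 7.

7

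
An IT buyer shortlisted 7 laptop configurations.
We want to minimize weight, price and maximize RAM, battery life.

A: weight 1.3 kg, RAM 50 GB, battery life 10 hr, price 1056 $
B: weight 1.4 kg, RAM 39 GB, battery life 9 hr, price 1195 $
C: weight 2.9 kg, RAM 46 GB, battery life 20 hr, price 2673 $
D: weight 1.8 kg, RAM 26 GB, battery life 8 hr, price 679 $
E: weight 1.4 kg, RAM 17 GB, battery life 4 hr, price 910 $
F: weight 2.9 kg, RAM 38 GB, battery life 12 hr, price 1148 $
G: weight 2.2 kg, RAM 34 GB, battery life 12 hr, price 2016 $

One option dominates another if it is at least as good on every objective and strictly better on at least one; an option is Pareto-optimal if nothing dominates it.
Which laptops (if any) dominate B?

A: weight 1.3≤1.4, RAM 50≥39, battery life 10≥9, price 1056≤1195 — dominates B.
Others (C, D, E, F, G) are each worse than B on at least one objective.

A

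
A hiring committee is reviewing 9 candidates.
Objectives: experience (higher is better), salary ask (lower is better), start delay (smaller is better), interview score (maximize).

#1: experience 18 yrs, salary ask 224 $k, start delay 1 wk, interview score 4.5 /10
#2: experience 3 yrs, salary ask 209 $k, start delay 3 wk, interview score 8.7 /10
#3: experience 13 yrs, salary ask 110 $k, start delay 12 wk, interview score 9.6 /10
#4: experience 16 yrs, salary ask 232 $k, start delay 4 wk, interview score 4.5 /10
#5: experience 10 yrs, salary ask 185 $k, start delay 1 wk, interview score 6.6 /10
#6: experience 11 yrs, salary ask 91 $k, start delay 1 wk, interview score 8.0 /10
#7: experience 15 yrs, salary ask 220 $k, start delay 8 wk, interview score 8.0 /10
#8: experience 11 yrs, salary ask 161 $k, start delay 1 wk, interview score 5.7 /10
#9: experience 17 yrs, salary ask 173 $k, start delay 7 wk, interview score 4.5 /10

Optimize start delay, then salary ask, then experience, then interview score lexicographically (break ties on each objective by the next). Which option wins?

First minimize start delay: best is 1, kept {#1, #5, #6, #8}.
Then minimize salary ask: best is 91, kept {#6}.

#6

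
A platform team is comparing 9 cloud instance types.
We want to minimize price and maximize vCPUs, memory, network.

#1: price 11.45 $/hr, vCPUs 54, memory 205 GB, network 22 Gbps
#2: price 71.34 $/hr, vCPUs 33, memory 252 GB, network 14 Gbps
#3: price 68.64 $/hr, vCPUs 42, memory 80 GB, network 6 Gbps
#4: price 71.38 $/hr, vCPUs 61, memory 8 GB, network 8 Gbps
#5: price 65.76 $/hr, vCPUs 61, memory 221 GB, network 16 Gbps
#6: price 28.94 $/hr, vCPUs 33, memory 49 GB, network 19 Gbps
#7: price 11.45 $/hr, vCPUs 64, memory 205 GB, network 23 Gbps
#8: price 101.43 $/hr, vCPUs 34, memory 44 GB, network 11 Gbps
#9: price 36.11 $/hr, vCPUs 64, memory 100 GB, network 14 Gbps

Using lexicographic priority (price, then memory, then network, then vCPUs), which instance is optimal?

#7

First minimize price: best is 11.45, kept {#1, #7}.
Then maximize memory: best is 205, kept {#1, #7}.
Then maximize network: best is 23, kept {#7}.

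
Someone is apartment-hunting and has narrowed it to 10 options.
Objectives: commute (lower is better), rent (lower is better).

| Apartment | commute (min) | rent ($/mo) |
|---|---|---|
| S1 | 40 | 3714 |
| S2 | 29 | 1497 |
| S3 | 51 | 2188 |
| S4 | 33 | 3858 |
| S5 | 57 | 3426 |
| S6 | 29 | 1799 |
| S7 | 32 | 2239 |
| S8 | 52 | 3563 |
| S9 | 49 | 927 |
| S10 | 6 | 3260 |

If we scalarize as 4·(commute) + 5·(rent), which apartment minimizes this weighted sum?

S1: 4·40 + 5·3714 = 18730
S2: 4·29 + 5·1497 = 7601
S3: 4·51 + 5·2188 = 11144
S4: 4·33 + 5·3858 = 19422
S5: 4·57 + 5·3426 = 17358
S6: 4·29 + 5·1799 = 9111
S7: 4·32 + 5·2239 = 11323
S8: 4·52 + 5·3563 = 18023
S9: 4·49 + 5·927 = 4831
S10: 4·6 + 5·3260 = 16324
Lowest: S9 at 4831.

S9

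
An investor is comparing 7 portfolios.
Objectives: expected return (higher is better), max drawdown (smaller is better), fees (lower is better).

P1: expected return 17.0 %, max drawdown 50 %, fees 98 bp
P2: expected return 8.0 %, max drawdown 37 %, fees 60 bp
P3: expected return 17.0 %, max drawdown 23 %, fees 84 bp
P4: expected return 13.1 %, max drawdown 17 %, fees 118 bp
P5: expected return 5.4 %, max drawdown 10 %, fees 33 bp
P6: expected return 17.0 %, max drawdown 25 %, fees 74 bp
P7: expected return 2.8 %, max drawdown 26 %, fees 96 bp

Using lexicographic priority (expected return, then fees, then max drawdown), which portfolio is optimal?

First maximize expected return: best is 17.0, kept {P1, P3, P6}.
Then minimize fees: best is 74, kept {P6}.

P6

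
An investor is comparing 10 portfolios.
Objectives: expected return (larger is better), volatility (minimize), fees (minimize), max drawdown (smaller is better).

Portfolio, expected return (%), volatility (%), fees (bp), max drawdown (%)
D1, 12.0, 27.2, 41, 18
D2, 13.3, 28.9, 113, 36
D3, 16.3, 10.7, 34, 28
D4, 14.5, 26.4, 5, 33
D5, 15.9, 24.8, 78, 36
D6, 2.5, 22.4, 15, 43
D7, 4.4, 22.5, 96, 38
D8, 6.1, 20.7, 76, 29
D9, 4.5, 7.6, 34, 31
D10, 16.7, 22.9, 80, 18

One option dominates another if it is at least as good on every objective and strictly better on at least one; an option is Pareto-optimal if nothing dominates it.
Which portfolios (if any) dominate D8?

D3: expected return 16.3≥6.1, volatility 10.7≤20.7, fees 34≤76, max drawdown 28≤29 — dominates D8.
Others (D1, D2, D4, D5, D6, D7, D9, D10) are each worse than D8 on at least one objective.

D3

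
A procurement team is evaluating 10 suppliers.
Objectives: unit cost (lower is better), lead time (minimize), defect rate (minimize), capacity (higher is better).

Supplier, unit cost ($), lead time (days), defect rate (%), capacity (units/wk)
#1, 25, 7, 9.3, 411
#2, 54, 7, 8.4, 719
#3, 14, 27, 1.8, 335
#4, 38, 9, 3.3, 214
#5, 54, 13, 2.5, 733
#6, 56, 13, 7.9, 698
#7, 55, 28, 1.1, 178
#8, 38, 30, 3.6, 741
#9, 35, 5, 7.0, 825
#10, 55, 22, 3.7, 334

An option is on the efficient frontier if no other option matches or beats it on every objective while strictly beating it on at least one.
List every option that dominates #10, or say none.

#5: unit cost 54≤55, lead time 13≤22, defect rate 2.5≤3.7, capacity 733≥334 — dominates #10.
Others (#1, #2, #3, #4, #6, #7, #8, #9) are each worse than #10 on at least one objective.

#5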